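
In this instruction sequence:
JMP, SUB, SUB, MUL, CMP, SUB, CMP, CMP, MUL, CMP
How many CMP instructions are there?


Scanning instruction sequence for CMP:
  Position 1: JMP
  Position 2: SUB
  Position 3: SUB
  Position 4: MUL
  Position 5: CMP <- MATCH
  Position 6: SUB
  Position 7: CMP <- MATCH
  Position 8: CMP <- MATCH
  Position 9: MUL
  Position 10: CMP <- MATCH
Matches at positions: [5, 7, 8, 10]
Total CMP count: 4

4


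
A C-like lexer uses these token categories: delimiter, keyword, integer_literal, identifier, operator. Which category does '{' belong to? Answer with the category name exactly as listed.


Token: '{'
Checking categories:
  identifier: no
  integer_literal: no
  operator: no
  keyword: no
  delimiter: YES
Category: delimiter

delimiter


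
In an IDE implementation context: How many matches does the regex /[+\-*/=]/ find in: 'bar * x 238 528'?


Pattern: /[+\-*/=]/ (operators)
Input: 'bar * x 238 528'
Scanning for matches:
  Match 1: '*'
Total matches: 1

1


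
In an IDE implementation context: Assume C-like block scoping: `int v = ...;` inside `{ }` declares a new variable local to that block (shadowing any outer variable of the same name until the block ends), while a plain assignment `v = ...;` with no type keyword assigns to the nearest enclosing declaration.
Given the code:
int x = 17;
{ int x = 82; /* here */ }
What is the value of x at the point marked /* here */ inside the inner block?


Analyzing scoping rules:
Outer scope: declares x = 17
Inner block: 'int x = 82;' declares a NEW x that shadows the outer one
Inside the block the inner declaration is in scope -> 82
Result: 82

82


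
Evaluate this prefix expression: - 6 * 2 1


Parsing prefix expression: - 6 * 2 1
Step 1: Innermost operation '* 2 1'
  2 * 1 = 2
Step 2: Outer operation '- 6 [2]'
  6 - 2 = 4

4


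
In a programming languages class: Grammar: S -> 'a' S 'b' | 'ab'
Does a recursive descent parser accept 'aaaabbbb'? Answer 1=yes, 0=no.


Grammar accepts strings of the form a^n b^n (n >= 1)
Word: 'aaaabbbb'
Counting: 4 a's and 4 b's
Check: 4 == 4? Yes
Derivation (S -> aSb applied 3 time(s), then S -> ab): S => aSb => aaSbb => aaaSbbb => aaaabbbb
Accepted

1


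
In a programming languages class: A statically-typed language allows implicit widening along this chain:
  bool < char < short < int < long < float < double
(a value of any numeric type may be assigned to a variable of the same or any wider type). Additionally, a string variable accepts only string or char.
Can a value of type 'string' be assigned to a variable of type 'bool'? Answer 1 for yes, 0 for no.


Target variable type: bool
Source value type: string
Rule: string cannot widen to any numeric type
Result: 0

0


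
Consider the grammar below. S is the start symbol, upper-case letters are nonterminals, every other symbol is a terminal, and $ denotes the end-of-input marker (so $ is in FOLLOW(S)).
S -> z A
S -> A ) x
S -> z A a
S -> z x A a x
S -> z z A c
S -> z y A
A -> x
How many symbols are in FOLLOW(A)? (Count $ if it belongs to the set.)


S is the start symbol and does not occur in any rule body, so FOLLOW(S) = {$}.
Examining every occurrence of A in a rule body:
  S -> z A : A is at the right end -> add FOLLOW(S) = {$}
  S -> A ) x : A is followed by terminal ')' -> add ')'
  S -> z A a : A is followed by terminal 'a' -> add 'a'
  S -> z x A a x : A is followed by terminal 'a' -> add 'a' (already in the set)
  S -> z z A c : A is followed by terminal 'c' -> add 'c'
  S -> z y A : A is at the right end -> add FOLLOW(S) = {$} (already in the set)
  A -> x : A does not occur in the body -> contributes nothing
FOLLOW(A) = {), a, c, $}
Count: 4

4


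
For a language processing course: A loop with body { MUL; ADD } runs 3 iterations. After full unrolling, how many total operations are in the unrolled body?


Loop body operations: MUL, ADD (2 ops per iteration)
Unrolling 3 iterations:
  Iteration 1: MUL, ADD (2 ops)
  Iteration 2: MUL, ADD (2 ops)
  Iteration 3: MUL, ADD (2 ops)
Total: 3 iterations * 2 ops/iter = 6 operations

6


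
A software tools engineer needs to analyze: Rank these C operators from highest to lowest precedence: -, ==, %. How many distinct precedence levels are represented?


Looking up precedence for each operator:
  - -> precedence 5
  == -> precedence 3
  % -> precedence 6
Sorted highest to lowest: %, -, ==
Distinct precedence values: [6, 5, 3]
Number of distinct levels: 3

3


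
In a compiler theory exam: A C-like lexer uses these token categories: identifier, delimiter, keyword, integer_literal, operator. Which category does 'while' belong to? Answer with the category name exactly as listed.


Token: 'while'
Checking categories:
  identifier: no
  integer_literal: no
  operator: no
  keyword: YES
  delimiter: no
Category: keyword

keyword


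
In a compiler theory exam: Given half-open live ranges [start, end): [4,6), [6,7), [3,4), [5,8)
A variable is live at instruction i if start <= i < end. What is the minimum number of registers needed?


Live ranges:
  Var0: [4, 6)
  Var1: [6, 7)
  Var2: [3, 4)
  Var3: [5, 8)
Sweep-line events (position, delta, active):
  pos=3 start -> active=1
  pos=4 end -> active=0
  pos=4 start -> active=1
  pos=5 start -> active=2
  pos=6 end -> active=1
  pos=6 start -> active=2
  pos=7 end -> active=1
  pos=8 end -> active=0
Maximum simultaneous active: 2
Minimum registers needed: 2

2


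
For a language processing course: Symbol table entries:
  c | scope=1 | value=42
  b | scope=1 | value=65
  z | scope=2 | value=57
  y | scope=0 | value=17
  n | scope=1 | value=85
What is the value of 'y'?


Searching symbol table for 'y':
  c | scope=1 | value=42
  b | scope=1 | value=65
  z | scope=2 | value=57
  y | scope=0 | value=17 <- MATCH
  n | scope=1 | value=85
Found 'y' at scope 0 with value 17

17


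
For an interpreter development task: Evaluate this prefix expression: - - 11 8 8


Parsing prefix expression: - - 11 8 8
Step 1: Innermost operation '- 11 8'
  11 - 8 = 3
Step 2: Outer operation '- [3] 8'
  3 - 8 = -5

-5


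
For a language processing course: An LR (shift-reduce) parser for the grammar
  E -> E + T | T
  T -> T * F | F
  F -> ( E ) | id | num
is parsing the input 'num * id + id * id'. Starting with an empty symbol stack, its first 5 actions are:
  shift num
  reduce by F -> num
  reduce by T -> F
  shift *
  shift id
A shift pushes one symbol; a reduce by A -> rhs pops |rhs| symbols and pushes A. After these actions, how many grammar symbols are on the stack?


Tracking the symbol stack through each action:
  Action 1: shift 'num' : push -> stack = [num] (size 1)
  Action 2: reduce by F -> num : pop 1, push F -> stack = [F] (size 1)
  Action 3: reduce by T -> F : pop 1, push T -> stack = [T] (size 1)
  Action 4: shift '*' : push -> stack = [T, *] (size 2)
  Action 5: shift 'id' : push -> stack = [T, *, id] (size 3)
Final stack size: 3

3


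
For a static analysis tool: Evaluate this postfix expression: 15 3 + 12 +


Processing tokens left to right:
Push 15, Push 3
Pop 15 and 3, compute 15 + 3 = 18, push 18
Push 12
Pop 18 and 12, compute 18 + 12 = 30, push 30
Stack result: 30

30


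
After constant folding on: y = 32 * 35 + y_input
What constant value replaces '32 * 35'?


Identifying constant sub-expression:
  Original: y = 32 * 35 + y_input
  32 and 35 are both compile-time constants
  Evaluating: 32 * 35 = 1120
  After folding: y = 1120 + y_input

1120


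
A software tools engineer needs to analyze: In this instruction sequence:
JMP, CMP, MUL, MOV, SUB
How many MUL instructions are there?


Scanning instruction sequence for MUL:
  Position 1: JMP
  Position 2: CMP
  Position 3: MUL <- MATCH
  Position 4: MOV
  Position 5: SUB
Matches at positions: [3]
Total MUL count: 1

1


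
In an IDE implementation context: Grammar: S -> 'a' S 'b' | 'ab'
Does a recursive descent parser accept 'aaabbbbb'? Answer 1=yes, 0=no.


Grammar accepts strings of the form a^n b^n (n >= 1)
Word: 'aaabbbbb'
Counting: 3 a's and 5 b's
Check: 3 == 5? No
Mismatch: a-count != b-count
Rejected

0


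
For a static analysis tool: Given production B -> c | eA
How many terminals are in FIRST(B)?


Production: B -> c | eA
Examining each alternative for leading terminals:
  B -> c : first terminal = 'c'
  B -> eA : first terminal = 'e'
FIRST(B) = {c, e}
Count: 2

2


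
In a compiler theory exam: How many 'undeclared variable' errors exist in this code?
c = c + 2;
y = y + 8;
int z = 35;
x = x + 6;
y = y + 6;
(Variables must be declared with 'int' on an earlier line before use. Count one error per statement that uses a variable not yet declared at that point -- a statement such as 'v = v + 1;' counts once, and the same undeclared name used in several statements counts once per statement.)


Scanning code line by line:
  Line 1: use 'c' -> ERROR (undeclared)
  Line 2: use 'y' -> ERROR (undeclared)
  Line 3: declare 'z' -> declared = ['z']
  Line 4: use 'x' -> ERROR (undeclared)
  Line 5: use 'y' -> ERROR (undeclared)
Total undeclared variable errors: 4

4


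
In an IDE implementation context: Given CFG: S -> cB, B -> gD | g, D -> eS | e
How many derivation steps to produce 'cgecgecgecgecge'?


Grammar: S -> cB, B -> gD | g, D -> eS | e
Deriving 'cgecgecgecgecge':
Step 1: S -> cB => cB
Step 2: B -> gD => cgD
Step 3: D -> eS => cgeS
Step 4: S -> cB => cgecB
Step 5: B -> gD => cgecgD
Step 6: D -> eS => cgecgeS
Step 7: S -> cB => cgecgecB
Step 8: B -> gD => cgecgecgD
Step 9: D -> eS => cgecgecgeS
Step 10: S -> cB => cgecgecgecB
Step 11: B -> gD => cgecgecgecgD
Step 12: D -> eS => cgecgecgecgeS
Step 13: S -> cB => cgecgecgecgecB
Step 14: B -> gD => cgecgecgecgecgD
Step 15: D -> e => cgecgecgecgecge
Total derivation steps: 15

15


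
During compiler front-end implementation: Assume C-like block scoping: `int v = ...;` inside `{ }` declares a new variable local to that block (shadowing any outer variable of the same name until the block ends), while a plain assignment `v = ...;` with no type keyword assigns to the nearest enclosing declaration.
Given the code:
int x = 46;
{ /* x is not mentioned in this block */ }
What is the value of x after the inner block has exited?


Analyzing scoping rules:
Outer scope: declares x = 46
Inner block: x is neither redeclared nor assigned -> unchanged
After the block -> 46
Result: 46

46


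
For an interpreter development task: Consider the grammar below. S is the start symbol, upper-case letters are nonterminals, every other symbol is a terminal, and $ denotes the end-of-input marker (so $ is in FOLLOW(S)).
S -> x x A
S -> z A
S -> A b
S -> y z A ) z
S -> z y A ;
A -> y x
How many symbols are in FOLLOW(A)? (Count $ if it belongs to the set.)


S is the start symbol and does not occur in any rule body, so FOLLOW(S) = {$}.
Examining every occurrence of A in a rule body:
  S -> x x A : A is at the right end -> add FOLLOW(S) = {$}
  S -> z A : A is at the right end -> add FOLLOW(S) = {$} (already in the set)
  S -> A b : A is followed by terminal 'b' -> add 'b'
  S -> y z A ) z : A is followed by terminal ')' -> add ')'
  S -> z y A ; : A is followed by terminal ';' -> add ';'
  A -> y x : A does not occur in the body -> contributes nothing
FOLLOW(A) = {), ;, b, $}
Count: 4

4


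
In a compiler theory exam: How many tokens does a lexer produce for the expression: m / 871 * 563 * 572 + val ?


Scanning 'm / 871 * 563 * 572 + val'
Token 1: 'm' -> identifier
Token 2: '/' -> operator
Token 3: '871' -> integer_literal
Token 4: '*' -> operator
Token 5: '563' -> integer_literal
Token 6: '*' -> operator
Token 7: '572' -> integer_literal
Token 8: '+' -> operator
Token 9: 'val' -> identifier
Total tokens: 9

9


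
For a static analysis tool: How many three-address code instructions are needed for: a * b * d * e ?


Expression: a * b * d * e
Generating three-address code (respecting * over +/- precedence):
  Instruction 1: t1 = a * b
  Instruction 2: t2 = t1 * d
  Instruction 3: t3 = t2 * e
Total instructions: 3

3


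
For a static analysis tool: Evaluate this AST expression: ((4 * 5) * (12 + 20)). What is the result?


Expression: ((4 * 5) * (12 + 20))
Evaluating step by step:
  4 * 5 = 20
  12 + 20 = 32
  20 * 32 = 640
Result: 640

640


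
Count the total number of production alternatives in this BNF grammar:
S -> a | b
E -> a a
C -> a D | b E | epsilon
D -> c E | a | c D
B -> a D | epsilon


Counting alternatives per rule:
  S: 2 alternative(s)
  E: 1 alternative(s)
  C: 3 alternative(s)
  D: 3 alternative(s)
  B: 2 alternative(s)
Sum: 2 + 1 + 3 + 3 + 2 = 11

11


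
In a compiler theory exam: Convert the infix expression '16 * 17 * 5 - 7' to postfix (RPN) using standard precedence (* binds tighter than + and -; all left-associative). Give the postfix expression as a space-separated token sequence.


Applying the shunting-yard algorithm:
  Operand 16 -> output
  Push '*' onto operator stack -> op-stack: [*]
  Operand 17 -> output
  See '*' (prec 2); top '*' (prec 2) >= it -> pop '*' to output
  Push '*' onto operator stack -> op-stack: [*]
  Operand 5 -> output
  See '-' (prec 1); top '*' (prec 2) >= it -> pop '*' to output
  Push '-' onto operator stack -> op-stack: [-]
  Operand 7 -> output
  End of input: pop '-' to output
Postfix result: 16 17 * 5 * 7 -

16 17 * 5 * 7 -


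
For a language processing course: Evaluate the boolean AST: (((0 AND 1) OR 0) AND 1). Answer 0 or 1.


Step 1: Evaluate inner node
  0 AND 1 = 0
Step 2: Evaluate next node
  0 OR 0 = 0
Step 3: Evaluate root node
  0 AND 1 = 0

0


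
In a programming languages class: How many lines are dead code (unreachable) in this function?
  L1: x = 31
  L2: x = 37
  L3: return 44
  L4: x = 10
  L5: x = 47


Analyzing control flow:
  L1: reachable (before return)
  L2: reachable (before return)
  L3: reachable (return statement)
  L4: DEAD (after return at L3)
  L5: DEAD (after return at L3)
Return at L3, total lines = 5
Dead lines: L4 through L5
Count: 2

2


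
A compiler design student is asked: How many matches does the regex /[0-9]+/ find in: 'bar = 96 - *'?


Pattern: /[0-9]+/ (int literals)
Input: 'bar = 96 - *'
Scanning for matches:
  Match 1: '96'
Total matches: 1

1


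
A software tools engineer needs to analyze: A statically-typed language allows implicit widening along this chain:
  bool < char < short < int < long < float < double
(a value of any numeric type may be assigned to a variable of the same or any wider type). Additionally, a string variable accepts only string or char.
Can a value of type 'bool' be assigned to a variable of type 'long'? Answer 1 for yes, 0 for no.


Target variable type: long
Source value type: bool
Numeric ranks: bool=0, long=4
Widening allowed iff rank(source) <= rank(target): 0 <= 4? Yes
Result: 1

1


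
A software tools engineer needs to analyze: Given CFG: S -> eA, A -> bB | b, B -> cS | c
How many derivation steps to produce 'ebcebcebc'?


Grammar: S -> eA, A -> bB | b, B -> cS | c
Deriving 'ebcebcebc':
Step 1: S -> eA => eA
Step 2: A -> bB => ebB
Step 3: B -> cS => ebcS
Step 4: S -> eA => ebceA
Step 5: A -> bB => ebcebB
Step 6: B -> cS => ebcebcS
Step 7: S -> eA => ebcebceA
Step 8: A -> bB => ebcebcebB
Step 9: B -> c => ebcebcebc
Total derivation steps: 9

9


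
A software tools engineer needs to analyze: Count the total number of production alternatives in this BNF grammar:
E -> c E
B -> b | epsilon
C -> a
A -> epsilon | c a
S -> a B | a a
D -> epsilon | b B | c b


Counting alternatives per rule:
  E: 1 alternative(s)
  B: 2 alternative(s)
  C: 1 alternative(s)
  A: 2 alternative(s)
  S: 2 alternative(s)
  D: 3 alternative(s)
Sum: 1 + 2 + 1 + 2 + 2 + 3 = 11

11


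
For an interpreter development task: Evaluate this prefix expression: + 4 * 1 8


Parsing prefix expression: + 4 * 1 8
Step 1: Innermost operation '* 1 8'
  1 * 8 = 8
Step 2: Outer operation '+ 4 [8]'
  4 + 8 = 12

12


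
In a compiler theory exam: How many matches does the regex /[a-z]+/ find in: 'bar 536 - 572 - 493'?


Pattern: /[a-z]+/ (identifiers)
Input: 'bar 536 - 572 - 493'
Scanning for matches:
  Match 1: 'bar'
Total matches: 1

1


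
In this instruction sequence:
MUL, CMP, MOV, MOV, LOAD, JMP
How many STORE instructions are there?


Scanning instruction sequence for STORE:
  Position 1: MUL
  Position 2: CMP
  Position 3: MOV
  Position 4: MOV
  Position 5: LOAD
  Position 6: JMP
Matches at positions: []
Total STORE count: 0

0


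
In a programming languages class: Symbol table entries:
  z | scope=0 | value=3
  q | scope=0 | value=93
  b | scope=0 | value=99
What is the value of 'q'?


Searching symbol table for 'q':
  z | scope=0 | value=3
  q | scope=0 | value=93 <- MATCH
  b | scope=0 | value=99
Found 'q' at scope 0 with value 93

93


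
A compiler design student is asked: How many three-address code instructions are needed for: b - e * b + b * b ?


Expression: b - e * b + b * b
Generating three-address code (respecting * over +/- precedence):
  Instruction 1: t1 = e * b
  Instruction 2: t2 = b * b
  Instruction 3: t3 = b - t1
  Instruction 4: t4 = t3 + t2
Total instructions: 4

4


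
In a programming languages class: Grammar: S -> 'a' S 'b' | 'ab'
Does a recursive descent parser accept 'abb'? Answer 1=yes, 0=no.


Grammar accepts strings of the form a^n b^n (n >= 1)
Word: 'abb'
Counting: 1 a's and 2 b's
Check: 1 == 2? No
Mismatch: a-count != b-count
Rejected

0


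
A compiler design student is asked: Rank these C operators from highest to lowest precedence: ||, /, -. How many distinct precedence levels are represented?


Looking up precedence for each operator:
  || -> precedence 1
  / -> precedence 6
  - -> precedence 5
Sorted highest to lowest: /, -, ||
Distinct precedence values: [6, 5, 1]
Number of distinct levels: 3

3


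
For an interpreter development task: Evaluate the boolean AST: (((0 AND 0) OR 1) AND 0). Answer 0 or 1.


Step 1: Evaluate inner node
  0 AND 0 = 0
Step 2: Evaluate next node
  0 OR 1 = 1
Step 3: Evaluate root node
  1 AND 0 = 0

0


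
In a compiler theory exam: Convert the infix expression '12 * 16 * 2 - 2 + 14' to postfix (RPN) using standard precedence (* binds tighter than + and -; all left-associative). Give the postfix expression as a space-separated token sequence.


Applying the shunting-yard algorithm:
  Operand 12 -> output
  Push '*' onto operator stack -> op-stack: [*]
  Operand 16 -> output
  See '*' (prec 2); top '*' (prec 2) >= it -> pop '*' to output
  Push '*' onto operator stack -> op-stack: [*]
  Operand 2 -> output
  See '-' (prec 1); top '*' (prec 2) >= it -> pop '*' to output
  Push '-' onto operator stack -> op-stack: [-]
  Operand 2 -> output
  See '+' (prec 1); top '-' (prec 1) >= it -> pop '-' to output
  Push '+' onto operator stack -> op-stack: [+]
  Operand 14 -> output
  End of input: pop '+' to output
Postfix result: 12 16 * 2 * 2 - 14 +

12 16 * 2 * 2 - 14 +


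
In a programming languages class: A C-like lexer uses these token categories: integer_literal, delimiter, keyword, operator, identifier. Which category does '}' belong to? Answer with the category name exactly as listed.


Token: '}'
Checking categories:
  identifier: no
  integer_literal: no
  operator: no
  keyword: no
  delimiter: YES
Category: delimiter

delimiter


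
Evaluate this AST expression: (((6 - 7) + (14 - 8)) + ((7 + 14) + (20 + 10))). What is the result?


Expression: (((6 - 7) + (14 - 8)) + ((7 + 14) + (20 + 10)))
Evaluating step by step:
  6 - 7 = -1
  14 - 8 = 6
  -1 + 6 = 5
  7 + 14 = 21
  20 + 10 = 30
  21 + 30 = 51
  5 + 51 = 56
Result: 56

56


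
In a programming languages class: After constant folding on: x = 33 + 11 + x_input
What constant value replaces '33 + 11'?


Identifying constant sub-expression:
  Original: x = 33 + 11 + x_input
  33 and 11 are both compile-time constants
  Evaluating: 33 + 11 = 44
  After folding: x = 44 + x_input

44


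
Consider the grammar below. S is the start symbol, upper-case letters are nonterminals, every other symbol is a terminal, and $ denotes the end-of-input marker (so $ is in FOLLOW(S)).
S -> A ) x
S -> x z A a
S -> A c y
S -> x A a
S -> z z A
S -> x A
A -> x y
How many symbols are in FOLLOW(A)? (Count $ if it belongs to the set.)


S is the start symbol and does not occur in any rule body, so FOLLOW(S) = {$}.
Examining every occurrence of A in a rule body:
  S -> A ) x : A is followed by terminal ')' -> add ')'
  S -> x z A a : A is followed by terminal 'a' -> add 'a'
  S -> A c y : A is followed by terminal 'c' -> add 'c'
  S -> x A a : A is followed by terminal 'a' -> add 'a' (already in the set)
  S -> z z A : A is at the right end -> add FOLLOW(S) = {$}
  S -> x A : A is at the right end -> add FOLLOW(S) = {$} (already in the set)
  A -> x y : A does not occur in the body -> contributes nothing
FOLLOW(A) = {), a, c, $}
Count: 4

4


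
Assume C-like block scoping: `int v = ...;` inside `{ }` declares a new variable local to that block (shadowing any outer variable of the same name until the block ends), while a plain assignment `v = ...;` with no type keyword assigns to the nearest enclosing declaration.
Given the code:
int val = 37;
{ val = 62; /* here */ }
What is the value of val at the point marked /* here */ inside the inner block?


Analyzing scoping rules:
Outer scope: declares val = 37
Inner block: 'val = 62;' has no type keyword, so it is an assignment to the outer val (no shadowing)
Inside the block, after the assignment -> 62
Result: 62

62


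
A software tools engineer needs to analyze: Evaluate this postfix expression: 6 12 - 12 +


Processing tokens left to right:
Push 6, Push 12
Pop 6 and 12, compute 6 - 12 = -6, push -6
Push 12
Pop -6 and 12, compute -6 + 12 = 6, push 6
Stack result: 6

6


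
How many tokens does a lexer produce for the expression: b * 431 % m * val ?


Scanning 'b * 431 % m * val'
Token 1: 'b' -> identifier
Token 2: '*' -> operator
Token 3: '431' -> integer_literal
Token 4: '%' -> operator
Token 5: 'm' -> identifier
Token 6: '*' -> operator
Token 7: 'val' -> identifier
Total tokens: 7

7


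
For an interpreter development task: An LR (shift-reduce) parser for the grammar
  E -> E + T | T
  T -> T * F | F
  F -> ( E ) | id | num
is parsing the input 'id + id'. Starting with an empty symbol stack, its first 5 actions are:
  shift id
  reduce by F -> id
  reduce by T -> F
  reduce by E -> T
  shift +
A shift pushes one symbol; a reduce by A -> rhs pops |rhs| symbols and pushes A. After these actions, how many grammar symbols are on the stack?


Tracking the symbol stack through each action:
  Action 1: shift 'id' : push -> stack = [id] (size 1)
  Action 2: reduce by F -> id : pop 1, push F -> stack = [F] (size 1)
  Action 3: reduce by T -> F : pop 1, push T -> stack = [T] (size 1)
  Action 4: reduce by E -> T : pop 1, push E -> stack = [E] (size 1)
  Action 5: shift '+' : push -> stack = [E, +] (size 2)
Final stack size: 2

2


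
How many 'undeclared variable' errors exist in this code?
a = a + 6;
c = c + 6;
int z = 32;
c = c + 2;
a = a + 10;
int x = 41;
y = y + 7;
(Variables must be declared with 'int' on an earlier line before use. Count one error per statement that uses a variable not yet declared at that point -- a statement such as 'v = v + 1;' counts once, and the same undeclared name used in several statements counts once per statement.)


Scanning code line by line:
  Line 1: use 'a' -> ERROR (undeclared)
  Line 2: use 'c' -> ERROR (undeclared)
  Line 3: declare 'z' -> declared = ['z']
  Line 4: use 'c' -> ERROR (undeclared)
  Line 5: use 'a' -> ERROR (undeclared)
  Line 6: declare 'x' -> declared = ['x', 'z']
  Line 7: use 'y' -> ERROR (undeclared)
Total undeclared variable errors: 5

5


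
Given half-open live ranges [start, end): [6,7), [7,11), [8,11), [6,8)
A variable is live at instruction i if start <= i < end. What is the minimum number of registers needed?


Live ranges:
  Var0: [6, 7)
  Var1: [7, 11)
  Var2: [8, 11)
  Var3: [6, 8)
Sweep-line events (position, delta, active):
  pos=6 start -> active=1
  pos=6 start -> active=2
  pos=7 end -> active=1
  pos=7 start -> active=2
  pos=8 end -> active=1
  pos=8 start -> active=2
  pos=11 end -> active=1
  pos=11 end -> active=0
Maximum simultaneous active: 2
Minimum registers needed: 2

2


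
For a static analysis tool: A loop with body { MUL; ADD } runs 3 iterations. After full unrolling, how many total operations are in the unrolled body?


Loop body operations: MUL, ADD (2 ops per iteration)
Unrolling 3 iterations:
  Iteration 1: MUL, ADD (2 ops)
  Iteration 2: MUL, ADD (2 ops)
  Iteration 3: MUL, ADD (2 ops)
Total: 3 iterations * 2 ops/iter = 6 operations

6


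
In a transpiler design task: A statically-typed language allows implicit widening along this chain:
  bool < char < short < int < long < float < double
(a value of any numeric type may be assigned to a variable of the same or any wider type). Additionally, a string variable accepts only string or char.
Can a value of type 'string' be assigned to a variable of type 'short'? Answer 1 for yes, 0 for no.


Target variable type: short
Source value type: string
Rule: string cannot widen to any numeric type
Result: 0

0


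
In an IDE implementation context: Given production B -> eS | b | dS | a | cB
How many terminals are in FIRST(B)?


Production: B -> eS | b | dS | a | cB
Examining each alternative for leading terminals:
  B -> eS : first terminal = 'e'
  B -> b : first terminal = 'b'
  B -> dS : first terminal = 'd'
  B -> a : first terminal = 'a'
  B -> cB : first terminal = 'c'
FIRST(B) = {a, b, c, d, e}
Count: 5

5


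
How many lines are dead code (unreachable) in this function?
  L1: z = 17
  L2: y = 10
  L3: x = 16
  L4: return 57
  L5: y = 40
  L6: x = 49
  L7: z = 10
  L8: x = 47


Analyzing control flow:
  L1: reachable (before return)
  L2: reachable (before return)
  L3: reachable (before return)
  L4: reachable (return statement)
  L5: DEAD (after return at L4)
  L6: DEAD (after return at L4)
  L7: DEAD (after return at L4)
  L8: DEAD (after return at L4)
Return at L4, total lines = 8
Dead lines: L5 through L8
Count: 4

4


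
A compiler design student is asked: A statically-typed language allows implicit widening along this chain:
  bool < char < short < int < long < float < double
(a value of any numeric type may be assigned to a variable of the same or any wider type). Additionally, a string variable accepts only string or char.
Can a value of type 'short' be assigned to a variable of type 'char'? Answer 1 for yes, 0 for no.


Target variable type: char
Source value type: short
Numeric ranks: short=2, char=1
Widening allowed iff rank(source) <= rank(target): 2 <= 1? No
Result: 0

0


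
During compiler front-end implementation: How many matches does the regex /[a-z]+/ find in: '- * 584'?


Pattern: /[a-z]+/ (identifiers)
Input: '- * 584'
Scanning for matches:
Total matches: 0

0


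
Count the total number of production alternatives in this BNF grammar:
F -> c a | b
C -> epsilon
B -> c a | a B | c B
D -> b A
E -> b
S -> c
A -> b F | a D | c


Counting alternatives per rule:
  F: 2 alternative(s)
  C: 1 alternative(s)
  B: 3 alternative(s)
  D: 1 alternative(s)
  E: 1 alternative(s)
  S: 1 alternative(s)
  A: 3 alternative(s)
Sum: 2 + 1 + 3 + 1 + 1 + 1 + 3 = 12

12


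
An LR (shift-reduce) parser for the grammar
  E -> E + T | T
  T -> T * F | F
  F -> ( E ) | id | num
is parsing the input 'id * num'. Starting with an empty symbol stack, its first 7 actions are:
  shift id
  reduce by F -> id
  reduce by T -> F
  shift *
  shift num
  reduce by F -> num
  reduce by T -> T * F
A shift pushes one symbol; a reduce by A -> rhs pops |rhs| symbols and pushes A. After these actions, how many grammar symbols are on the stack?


Tracking the symbol stack through each action:
  Action 1: shift 'id' : push -> stack = [id] (size 1)
  Action 2: reduce by F -> id : pop 1, push F -> stack = [F] (size 1)
  Action 3: reduce by T -> F : pop 1, push T -> stack = [T] (size 1)
  Action 4: shift '*' : push -> stack = [T, *] (size 2)
  Action 5: shift 'num' : push -> stack = [T, *, num] (size 3)
  Action 6: reduce by F -> num : pop 1, push F -> stack = [T, *, F] (size 3)
  Action 7: reduce by T -> T * F : pop 3, push T -> stack = [T] (size 1)
Final stack size: 1

1


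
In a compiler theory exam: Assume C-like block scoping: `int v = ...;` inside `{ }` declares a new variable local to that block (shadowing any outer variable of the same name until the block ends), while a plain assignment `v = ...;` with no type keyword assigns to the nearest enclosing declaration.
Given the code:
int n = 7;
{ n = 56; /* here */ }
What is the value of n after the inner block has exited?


Analyzing scoping rules:
Outer scope: declares n = 7
Inner block: 'n = 56;' has no type keyword, so it is an assignment to the outer n (no shadowing)
The assignment changed the outer variable itself, so the new value persists after the block -> 56
Result: 56

56


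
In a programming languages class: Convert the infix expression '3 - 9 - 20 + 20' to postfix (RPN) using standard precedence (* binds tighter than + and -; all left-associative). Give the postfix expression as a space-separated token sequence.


Applying the shunting-yard algorithm:
  Operand 3 -> output
  Push '-' onto operator stack -> op-stack: [-]
  Operand 9 -> output
  See '-' (prec 1); top '-' (prec 1) >= it -> pop '-' to output
  Push '-' onto operator stack -> op-stack: [-]
  Operand 20 -> output
  See '+' (prec 1); top '-' (prec 1) >= it -> pop '-' to output
  Push '+' onto operator stack -> op-stack: [+]
  Operand 20 -> output
  End of input: pop '+' to output
Postfix result: 3 9 - 20 - 20 +

3 9 - 20 - 20 +


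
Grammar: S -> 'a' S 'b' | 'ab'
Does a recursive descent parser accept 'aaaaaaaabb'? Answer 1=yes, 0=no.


Grammar accepts strings of the form a^n b^n (n >= 1)
Word: 'aaaaaaaabb'
Counting: 8 a's and 2 b's
Check: 8 == 2? No
Mismatch: a-count != b-count
Rejected

0


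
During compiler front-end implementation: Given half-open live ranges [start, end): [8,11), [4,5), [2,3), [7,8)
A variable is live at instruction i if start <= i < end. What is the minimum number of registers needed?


Live ranges:
  Var0: [8, 11)
  Var1: [4, 5)
  Var2: [2, 3)
  Var3: [7, 8)
Sweep-line events (position, delta, active):
  pos=2 start -> active=1
  pos=3 end -> active=0
  pos=4 start -> active=1
  pos=5 end -> active=0
  pos=7 start -> active=1
  pos=8 end -> active=0
  pos=8 start -> active=1
  pos=11 end -> active=0
Maximum simultaneous active: 1
Minimum registers needed: 1

1


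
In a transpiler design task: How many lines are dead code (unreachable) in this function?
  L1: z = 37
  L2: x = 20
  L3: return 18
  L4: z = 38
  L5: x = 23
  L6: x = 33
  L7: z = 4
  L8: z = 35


Analyzing control flow:
  L1: reachable (before return)
  L2: reachable (before return)
  L3: reachable (return statement)
  L4: DEAD (after return at L3)
  L5: DEAD (after return at L3)
  L6: DEAD (after return at L3)
  L7: DEAD (after return at L3)
  L8: DEAD (after return at L3)
Return at L3, total lines = 8
Dead lines: L4 through L8
Count: 5

5


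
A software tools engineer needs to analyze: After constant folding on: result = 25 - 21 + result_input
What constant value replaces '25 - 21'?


Identifying constant sub-expression:
  Original: result = 25 - 21 + result_input
  25 and 21 are both compile-time constants
  Evaluating: 25 - 21 = 4
  After folding: result = 4 + result_input

4


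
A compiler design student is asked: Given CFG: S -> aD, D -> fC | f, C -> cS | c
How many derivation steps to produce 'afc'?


Grammar: S -> aD, D -> fC | f, C -> cS | c
Deriving 'afc':
Step 1: S -> aD => aD
Step 2: D -> fC => afC
Step 3: C -> c => afc
Total derivation steps: 3

3


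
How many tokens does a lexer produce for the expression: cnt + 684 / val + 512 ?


Scanning 'cnt + 684 / val + 512'
Token 1: 'cnt' -> identifier
Token 2: '+' -> operator
Token 3: '684' -> integer_literal
Token 4: '/' -> operator
Token 5: 'val' -> identifier
Token 6: '+' -> operator
Token 7: '512' -> integer_literal
Total tokens: 7

7


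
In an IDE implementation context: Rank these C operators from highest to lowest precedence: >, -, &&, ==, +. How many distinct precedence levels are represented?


Looking up precedence for each operator:
  > -> precedence 4
  - -> precedence 5
  && -> precedence 2
  == -> precedence 3
  + -> precedence 5
Sorted highest to lowest: -, +, >, ==, &&
Distinct precedence values: [5, 4, 3, 2]
Number of distinct levels: 4

4


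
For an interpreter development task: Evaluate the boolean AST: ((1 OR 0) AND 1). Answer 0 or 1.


Step 1: Evaluate inner node
  1 OR 0 = 1
Step 2: Evaluate root node
  1 AND 1 = 1

1


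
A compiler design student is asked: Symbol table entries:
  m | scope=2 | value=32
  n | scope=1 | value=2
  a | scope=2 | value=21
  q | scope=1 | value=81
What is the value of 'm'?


Searching symbol table for 'm':
  m | scope=2 | value=32 <- MATCH
  n | scope=1 | value=2
  a | scope=2 | value=21
  q | scope=1 | value=81
Found 'm' at scope 2 with value 32

32


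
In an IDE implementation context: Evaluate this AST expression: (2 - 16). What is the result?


Expression: (2 - 16)
Evaluating step by step:
  2 - 16 = -14
Result: -14

-14


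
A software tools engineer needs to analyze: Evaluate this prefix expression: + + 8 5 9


Parsing prefix expression: + + 8 5 9
Step 1: Innermost operation '+ 8 5'
  8 + 5 = 13
Step 2: Outer operation '+ [13] 9'
  13 + 9 = 22

22


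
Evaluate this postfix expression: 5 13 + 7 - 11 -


Processing tokens left to right:
Push 5, Push 13
Pop 5 and 13, compute 5 + 13 = 18, push 18
Push 7
Pop 18 and 7, compute 18 - 7 = 11, push 11
Push 11
Pop 11 and 11, compute 11 - 11 = 0, push 0
Stack result: 0

0


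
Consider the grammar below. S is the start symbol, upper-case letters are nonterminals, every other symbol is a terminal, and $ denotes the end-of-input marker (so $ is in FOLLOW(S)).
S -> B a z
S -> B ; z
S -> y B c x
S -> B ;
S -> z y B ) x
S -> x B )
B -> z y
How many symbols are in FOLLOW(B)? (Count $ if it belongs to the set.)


S is the start symbol and does not occur in any rule body, so FOLLOW(S) = {$}.
Examining every occurrence of B in a rule body:
  S -> B a z : B is followed by terminal 'a' -> add 'a'
  S -> B ; z : B is followed by terminal ';' -> add ';'
  S -> y B c x : B is followed by terminal 'c' -> add 'c'
  S -> B ; : B is followed by terminal ';' -> add ';' (already in the set)
  S -> z y B ) x : B is followed by terminal ')' -> add ')'
  S -> x B ) : B is followed by terminal ')' -> add ')' (already in the set)
  B -> z y : B does not occur in the body -> contributes nothing
FOLLOW(B) = {), ;, a, c}
Count: 4

4


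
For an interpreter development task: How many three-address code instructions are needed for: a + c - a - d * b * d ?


Expression: a + c - a - d * b * d
Generating three-address code (respecting * over +/- precedence):
  Instruction 1: t1 = d * b
  Instruction 2: t2 = t1 * d
  Instruction 3: t3 = a + c
  Instruction 4: t4 = t3 - a
  Instruction 5: t5 = t4 - t2
Total instructions: 5

5


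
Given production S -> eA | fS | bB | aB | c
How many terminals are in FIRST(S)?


Production: S -> eA | fS | bB | aB | c
Examining each alternative for leading terminals:
  S -> eA : first terminal = 'e'
  S -> fS : first terminal = 'f'
  S -> bB : first terminal = 'b'
  S -> aB : first terminal = 'a'
  S -> c : first terminal = 'c'
FIRST(S) = {a, b, c, e, f}
Count: 5

5


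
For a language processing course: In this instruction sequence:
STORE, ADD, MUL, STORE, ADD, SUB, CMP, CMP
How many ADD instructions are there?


Scanning instruction sequence for ADD:
  Position 1: STORE
  Position 2: ADD <- MATCH
  Position 3: MUL
  Position 4: STORE
  Position 5: ADD <- MATCH
  Position 6: SUB
  Position 7: CMP
  Position 8: CMP
Matches at positions: [2, 5]
Total ADD count: 2

2


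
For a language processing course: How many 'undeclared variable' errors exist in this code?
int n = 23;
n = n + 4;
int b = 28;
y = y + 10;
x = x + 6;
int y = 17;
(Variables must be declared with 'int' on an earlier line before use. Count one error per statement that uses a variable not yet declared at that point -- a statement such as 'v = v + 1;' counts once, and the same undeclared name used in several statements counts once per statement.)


Scanning code line by line:
  Line 1: declare 'n' -> declared = ['n']
  Line 2: use 'n' -> OK (declared)
  Line 3: declare 'b' -> declared = ['b', 'n']
  Line 4: use 'y' -> ERROR (undeclared)
  Line 5: use 'x' -> ERROR (undeclared)
  Line 6: declare 'y' -> declared = ['b', 'n', 'y']
Total undeclared variable errors: 2

2


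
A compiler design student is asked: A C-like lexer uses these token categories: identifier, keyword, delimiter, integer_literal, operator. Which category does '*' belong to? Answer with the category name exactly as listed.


Token: '*'
Checking categories:
  identifier: no
  integer_literal: no
  operator: YES
  keyword: no
  delimiter: no
Category: operator

operator


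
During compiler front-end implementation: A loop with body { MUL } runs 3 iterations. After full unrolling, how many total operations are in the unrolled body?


Loop body operations: MUL (1 op per iteration)
Unrolling 3 iterations:
  Iteration 1: MUL (1 ops)
  Iteration 2: MUL (1 ops)
  Iteration 3: MUL (1 ops)
Total: 3 iterations * 1 ops/iter = 3 operations

3


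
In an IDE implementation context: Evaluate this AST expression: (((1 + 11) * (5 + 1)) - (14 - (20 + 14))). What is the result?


Expression: (((1 + 11) * (5 + 1)) - (14 - (20 + 14)))
Evaluating step by step:
  1 + 11 = 12
  5 + 1 = 6
  12 * 6 = 72
  20 + 14 = 34
  14 - 34 = -20
  72 - -20 = 92
Result: 92

92


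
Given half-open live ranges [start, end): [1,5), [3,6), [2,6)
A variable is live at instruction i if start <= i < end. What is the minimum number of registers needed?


Live ranges:
  Var0: [1, 5)
  Var1: [3, 6)
  Var2: [2, 6)
Sweep-line events (position, delta, active):
  pos=1 start -> active=1
  pos=2 start -> active=2
  pos=3 start -> active=3
  pos=5 end -> active=2
  pos=6 end -> active=1
  pos=6 end -> active=0
Maximum simultaneous active: 3
Minimum registers needed: 3

3


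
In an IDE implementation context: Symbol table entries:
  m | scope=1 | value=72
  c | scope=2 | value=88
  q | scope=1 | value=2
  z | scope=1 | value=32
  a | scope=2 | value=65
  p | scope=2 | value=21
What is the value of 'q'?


Searching symbol table for 'q':
  m | scope=1 | value=72
  c | scope=2 | value=88
  q | scope=1 | value=2 <- MATCH
  z | scope=1 | value=32
  a | scope=2 | value=65
  p | scope=2 | value=21
Found 'q' at scope 1 with value 2

2


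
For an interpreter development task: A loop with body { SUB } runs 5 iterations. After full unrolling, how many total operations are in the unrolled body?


Loop body operations: SUB (1 op per iteration)
Unrolling 5 iterations:
  Iteration 1: SUB (1 ops)
  Iteration 2: SUB (1 ops)
  Iteration 3: SUB (1 ops)
  Iteration 4: SUB (1 ops)
  Iteration 5: SUB (1 ops)
Total: 5 iterations * 1 ops/iter = 5 operations

5


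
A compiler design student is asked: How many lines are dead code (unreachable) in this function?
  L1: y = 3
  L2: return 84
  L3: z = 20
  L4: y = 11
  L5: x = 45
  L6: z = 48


Analyzing control flow:
  L1: reachable (before return)
  L2: reachable (return statement)
  L3: DEAD (after return at L2)
  L4: DEAD (after return at L2)
  L5: DEAD (after return at L2)
  L6: DEAD (after return at L2)
Return at L2, total lines = 6
Dead lines: L3 through L6
Count: 4

4


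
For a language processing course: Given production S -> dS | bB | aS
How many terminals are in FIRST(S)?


Production: S -> dS | bB | aS
Examining each alternative for leading terminals:
  S -> dS : first terminal = 'd'
  S -> bB : first terminal = 'b'
  S -> aS : first terminal = 'a'
FIRST(S) = {a, b, d}
Count: 3

3


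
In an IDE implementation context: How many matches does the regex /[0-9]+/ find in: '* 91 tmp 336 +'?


Pattern: /[0-9]+/ (int literals)
Input: '* 91 tmp 336 +'
Scanning for matches:
  Match 1: '91'
  Match 2: '336'
Total matches: 2

2
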